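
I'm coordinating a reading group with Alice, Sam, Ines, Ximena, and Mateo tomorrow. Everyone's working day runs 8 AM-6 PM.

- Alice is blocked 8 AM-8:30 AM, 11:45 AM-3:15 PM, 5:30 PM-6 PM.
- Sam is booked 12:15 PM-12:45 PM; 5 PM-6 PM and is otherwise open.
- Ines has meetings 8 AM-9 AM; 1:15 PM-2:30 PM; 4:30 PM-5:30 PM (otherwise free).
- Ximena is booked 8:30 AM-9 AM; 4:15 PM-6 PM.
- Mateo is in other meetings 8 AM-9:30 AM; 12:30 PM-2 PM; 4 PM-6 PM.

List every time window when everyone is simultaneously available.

Alice free: 08:30-11:45, 15:15-17:30 (invert busy blocks within the working day).
Sam free: 08:00-12:15, 12:45-17:00 (invert busy blocks within the working day).
Ines free: 09:00-13:15, 14:30-16:30, 17:30-18:00 (invert busy blocks within the working day).
Ximena free: 08:00-08:30, 09:00-16:15 (invert busy blocks within the working day).
Mateo free: 09:30-12:30, 14:00-16:00 (invert busy blocks within the working day).
Alice ∩ Sam: 08:30-11:45, 15:15-17:00.
Alice ∩ Sam ∩ Ines: 09:00-11:45, 15:15-16:30.
Alice ∩ Sam ∩ Ines ∩ Ximena: 09:00-11:45, 15:15-16:15.
Alice ∩ Sam ∩ Ines ∩ Ximena ∩ Mateo: 09:30-11:45, 15:15-16:00.

09:30-11:45, 15:15-16:00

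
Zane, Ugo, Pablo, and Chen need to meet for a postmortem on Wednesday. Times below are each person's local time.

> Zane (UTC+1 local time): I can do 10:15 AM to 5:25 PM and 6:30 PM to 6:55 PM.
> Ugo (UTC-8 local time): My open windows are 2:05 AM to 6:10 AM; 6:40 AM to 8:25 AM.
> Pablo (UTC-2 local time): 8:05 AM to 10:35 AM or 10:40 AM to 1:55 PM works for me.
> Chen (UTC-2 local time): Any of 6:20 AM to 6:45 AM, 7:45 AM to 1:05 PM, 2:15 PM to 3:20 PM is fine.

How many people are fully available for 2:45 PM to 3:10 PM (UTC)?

3

Zane in UTC: 09:15-16:25, 17:30-17:55 (subtract 1h to convert from UTC+1).
Ugo in UTC: 10:05-14:10, 14:40-16:25 (add 8h to convert from UTC-8).
Pablo in UTC: 10:05-12:35, 12:40-15:55 (add 2h to convert from UTC-2).
Chen in UTC: 08:20-08:45, 09:45-15:05, 16:15-17:20 (add 2h to convert from UTC-2).
Zane, Ugo, and Pablo can make the full 14:45-15:10 slot — that's 3.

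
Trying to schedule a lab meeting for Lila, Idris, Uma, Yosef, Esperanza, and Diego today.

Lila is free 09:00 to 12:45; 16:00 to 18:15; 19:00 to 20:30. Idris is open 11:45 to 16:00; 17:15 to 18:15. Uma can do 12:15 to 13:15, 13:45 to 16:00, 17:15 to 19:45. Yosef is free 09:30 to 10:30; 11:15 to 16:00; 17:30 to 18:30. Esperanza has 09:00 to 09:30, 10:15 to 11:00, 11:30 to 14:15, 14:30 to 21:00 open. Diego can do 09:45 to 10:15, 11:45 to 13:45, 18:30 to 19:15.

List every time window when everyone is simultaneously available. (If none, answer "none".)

Lila ∩ Idris: 11:45-12:45, 17:15-18:15.
Lila ∩ Idris ∩ Uma: 12:15-12:45, 17:15-18:15.
Lila ∩ Idris ∩ Uma ∩ Yosef: 12:15-12:45, 17:30-18:15.
Lila ∩ Idris ∩ Uma ∩ Yosef ∩ Esperanza: 12:15-12:45, 17:30-18:15.
Lila ∩ Idris ∩ Uma ∩ Yosef ∩ Esperanza ∩ Diego: 12:15-12:45.

12:15-12:45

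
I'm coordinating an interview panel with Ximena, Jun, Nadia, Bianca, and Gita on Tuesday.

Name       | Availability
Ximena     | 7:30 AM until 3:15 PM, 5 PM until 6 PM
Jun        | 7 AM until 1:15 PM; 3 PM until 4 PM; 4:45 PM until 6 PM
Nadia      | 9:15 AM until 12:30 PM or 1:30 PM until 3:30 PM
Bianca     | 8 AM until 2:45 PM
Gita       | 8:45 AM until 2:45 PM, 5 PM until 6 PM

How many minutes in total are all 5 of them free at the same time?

195

Ximena ∩ Jun: 07:30-13:15, 15:00-15:15, 17:00-18:00.
Ximena ∩ Jun ∩ Nadia: 09:15-12:30, 15:00-15:15.
Ximena ∩ Jun ∩ Nadia ∩ Bianca: 09:15-12:30.
Ximena ∩ Jun ∩ Nadia ∩ Bianca ∩ Gita: 09:15-12:30.
That's a single block of 195 minutes.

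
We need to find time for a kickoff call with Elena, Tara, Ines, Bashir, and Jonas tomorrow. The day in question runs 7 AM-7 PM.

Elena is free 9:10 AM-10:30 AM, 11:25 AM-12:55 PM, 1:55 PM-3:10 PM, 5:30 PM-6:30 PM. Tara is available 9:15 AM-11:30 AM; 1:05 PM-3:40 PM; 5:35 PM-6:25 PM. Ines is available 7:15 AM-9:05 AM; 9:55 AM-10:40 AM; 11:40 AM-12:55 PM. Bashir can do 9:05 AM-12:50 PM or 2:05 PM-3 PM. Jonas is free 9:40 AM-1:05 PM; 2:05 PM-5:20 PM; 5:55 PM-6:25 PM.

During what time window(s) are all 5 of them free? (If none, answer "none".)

09:55-10:30

Elena ∩ Tara: 09:15-10:30, 11:25-11:30, 13:55-15:10, 17:35-18:25.
Elena ∩ Tara ∩ Ines: 09:55-10:30.
Elena ∩ Tara ∩ Ines ∩ Bashir: 09:55-10:30.
Elena ∩ Tara ∩ Ines ∩ Bashir ∩ Jonas: 09:55-10:30.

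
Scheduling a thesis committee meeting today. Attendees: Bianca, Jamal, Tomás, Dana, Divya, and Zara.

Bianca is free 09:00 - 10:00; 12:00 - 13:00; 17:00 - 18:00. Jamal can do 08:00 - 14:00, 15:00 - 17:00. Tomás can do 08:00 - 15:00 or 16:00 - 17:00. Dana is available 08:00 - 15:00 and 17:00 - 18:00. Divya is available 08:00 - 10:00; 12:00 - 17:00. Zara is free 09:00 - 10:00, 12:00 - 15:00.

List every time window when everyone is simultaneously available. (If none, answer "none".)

09:00-10:00, 12:00-13:00

Bianca ∩ Jamal: 09:00-10:00, 12:00-13:00.
Bianca ∩ Jamal ∩ Tomás: 09:00-10:00, 12:00-13:00.
Bianca ∩ Jamal ∩ Tomás ∩ Dana: 09:00-10:00, 12:00-13:00.
Bianca ∩ Jamal ∩ Tomás ∩ Dana ∩ Divya: 09:00-10:00, 12:00-13:00.
Bianca ∩ Jamal ∩ Tomás ∩ Dana ∩ Divya ∩ Zara: 09:00-10:00, 12:00-13:00.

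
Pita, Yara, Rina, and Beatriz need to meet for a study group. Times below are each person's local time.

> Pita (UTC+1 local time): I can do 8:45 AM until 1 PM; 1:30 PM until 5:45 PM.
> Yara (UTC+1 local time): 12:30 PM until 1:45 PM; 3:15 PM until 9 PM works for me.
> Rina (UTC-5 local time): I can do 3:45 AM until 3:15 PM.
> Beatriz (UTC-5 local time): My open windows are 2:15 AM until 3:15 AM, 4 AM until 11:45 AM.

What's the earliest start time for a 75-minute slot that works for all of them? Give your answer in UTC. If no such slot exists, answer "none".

Pita in UTC: 07:45-12:00, 12:30-16:45 (subtract 1h to convert from UTC+1).
Yara in UTC: 11:30-12:45, 14:15-20:00 (subtract 1h to convert from UTC+1).
Rina in UTC: 08:45-20:15 (add 5h to convert from UTC-5).
Beatriz in UTC: 07:15-08:15, 09:00-16:45 (add 5h to convert from UTC-5).
Pita ∩ Yara: 11:30-12:00, 12:30-12:45, 14:15-16:45.
Pita ∩ Yara ∩ Rina: 11:30-12:00, 12:30-12:45, 14:15-16:45.
Pita ∩ Yara ∩ Rina ∩ Beatriz: 11:30-12:00, 12:30-12:45, 14:15-16:45.
The first common window of at least 75 minutes is 14:15-16:45, so the earliest start is 14:15.

14:15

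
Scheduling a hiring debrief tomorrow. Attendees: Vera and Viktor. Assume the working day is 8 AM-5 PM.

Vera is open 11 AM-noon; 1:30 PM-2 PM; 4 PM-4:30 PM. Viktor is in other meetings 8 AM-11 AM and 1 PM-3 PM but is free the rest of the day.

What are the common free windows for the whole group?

11:00-12:00, 16:00-16:30

Vera free: 11:00-12:00, 13:30-14:00, 16:00-16:30.
Viktor free: 11:00-13:00, 15:00-17:00 (invert busy blocks within the working day).
Vera ∩ Viktor: 11:00-12:00, 16:00-16:30.
Those are the intersection windows.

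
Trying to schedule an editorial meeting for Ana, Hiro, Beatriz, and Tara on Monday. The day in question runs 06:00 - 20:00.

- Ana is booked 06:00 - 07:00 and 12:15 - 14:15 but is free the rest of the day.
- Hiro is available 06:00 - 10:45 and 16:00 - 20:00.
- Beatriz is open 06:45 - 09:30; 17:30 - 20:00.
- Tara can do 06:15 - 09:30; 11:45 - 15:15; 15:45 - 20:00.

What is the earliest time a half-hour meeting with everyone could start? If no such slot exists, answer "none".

Ana free: 07:00-12:15, 14:15-20:00 (invert busy blocks within the working day).
Hiro free: 06:00-10:45, 16:00-20:00.
Beatriz free: 06:45-09:30, 17:30-20:00.
Tara free: 06:15-09:30, 11:45-15:15, 15:45-20:00.
Ana ∩ Hiro: 07:00-10:45, 16:00-20:00.
Ana ∩ Hiro ∩ Beatriz: 07:00-09:30, 17:30-20:00.
Ana ∩ Hiro ∩ Beatriz ∩ Tara: 07:00-09:30, 17:30-20:00.
The first common window of at least 30 minutes is 07:00-09:30, so the earliest start is 07:00.

07:00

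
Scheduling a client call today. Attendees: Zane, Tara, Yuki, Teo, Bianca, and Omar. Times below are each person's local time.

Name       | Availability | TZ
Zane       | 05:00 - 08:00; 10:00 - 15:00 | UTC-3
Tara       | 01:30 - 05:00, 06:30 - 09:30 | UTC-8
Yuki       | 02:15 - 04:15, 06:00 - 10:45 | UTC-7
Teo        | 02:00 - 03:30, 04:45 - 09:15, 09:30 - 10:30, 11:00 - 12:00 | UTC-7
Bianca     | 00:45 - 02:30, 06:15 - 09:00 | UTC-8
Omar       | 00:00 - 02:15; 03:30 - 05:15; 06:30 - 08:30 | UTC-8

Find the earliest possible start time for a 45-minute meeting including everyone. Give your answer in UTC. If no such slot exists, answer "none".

Zane in UTC: 08:00-11:00, 13:00-18:00 (add 3h to convert from UTC-3).
Tara in UTC: 09:30-13:00, 14:30-17:30 (add 8h to convert from UTC-8).
Yuki in UTC: 09:15-11:15, 13:00-17:45 (add 7h to convert from UTC-7).
Teo in UTC: 09:00-10:30, 11:45-16:15, 16:30-17:30, 18:00-19:00 (add 7h to convert from UTC-7).
Bianca in UTC: 08:45-10:30, 14:15-17:00 (add 8h to convert from UTC-8).
Omar in UTC: 08:00-10:15, 11:30-13:15, 14:30-16:30 (add 8h to convert from UTC-8).
Zane ∩ Tara: 09:30-11:00, 14:30-17:30.
Zane ∩ Tara ∩ Yuki: 09:30-11:00, 14:30-17:30.
Zane ∩ Tara ∩ Yuki ∩ Teo: 09:30-10:30, 14:30-16:15, 16:30-17:30.
Zane ∩ Tara ∩ Yuki ∩ Teo ∩ Bianca: 09:30-10:30, 14:30-16:15, 16:30-17:00.
Zane ∩ Tara ∩ Yuki ∩ Teo ∩ Bianca ∩ Omar: 09:30-10:15, 14:30-16:15.
The first common window of at least 45 minutes is 09:30-10:15, so the earliest start is 09:30.

09:30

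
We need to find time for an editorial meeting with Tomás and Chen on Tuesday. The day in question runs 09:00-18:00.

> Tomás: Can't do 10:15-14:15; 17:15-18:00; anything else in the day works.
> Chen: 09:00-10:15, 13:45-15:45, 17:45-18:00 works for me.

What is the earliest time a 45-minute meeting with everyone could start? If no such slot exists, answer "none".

Tomás free: 09:00-10:15, 14:15-17:15 (invert busy blocks within the working day).
Chen free: 09:00-10:15, 13:45-15:45, 17:45-18:00.
Tomás ∩ Chen: 09:00-10:15, 14:15-15:45.
The first common window of at least 45 minutes is 09:00-10:15, so the earliest start is 09:00.

09:00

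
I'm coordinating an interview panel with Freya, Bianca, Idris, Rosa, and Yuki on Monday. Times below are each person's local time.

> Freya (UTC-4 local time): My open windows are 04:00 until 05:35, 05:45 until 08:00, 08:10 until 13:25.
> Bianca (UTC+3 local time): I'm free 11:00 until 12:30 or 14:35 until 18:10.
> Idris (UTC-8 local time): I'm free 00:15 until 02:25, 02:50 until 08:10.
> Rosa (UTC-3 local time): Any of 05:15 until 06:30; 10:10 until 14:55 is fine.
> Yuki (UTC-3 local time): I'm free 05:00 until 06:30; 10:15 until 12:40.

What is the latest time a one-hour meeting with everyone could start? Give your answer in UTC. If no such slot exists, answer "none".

14:10

Freya in UTC: 08:00-09:35, 09:45-12:00, 12:10-17:25 (add 4h to convert from UTC-4).
Bianca in UTC: 08:00-09:30, 11:35-15:10 (subtract 3h to convert from UTC+3).
Idris in UTC: 08:15-10:25, 10:50-16:10 (add 8h to convert from UTC-8).
Rosa in UTC: 08:15-09:30, 13:10-17:55 (add 3h to convert from UTC-3).
Yuki in UTC: 08:00-09:30, 13:15-15:40 (add 3h to convert from UTC-3).
Freya ∩ Bianca: 08:00-09:30, 11:35-12:00, 12:10-15:10.
Freya ∩ Bianca ∩ Idris: 08:15-09:30, 11:35-12:00, 12:10-15:10.
Freya ∩ Bianca ∩ Idris ∩ Rosa: 08:15-09:30, 13:10-15:10.
Freya ∩ Bianca ∩ Idris ∩ Rosa ∩ Yuki: 08:15-09:30, 13:15-15:10.
The last common window of at least 60 minutes is 13:15-15:10; a 60-minute meeting can start as late as 14:10 and still end by 15:10.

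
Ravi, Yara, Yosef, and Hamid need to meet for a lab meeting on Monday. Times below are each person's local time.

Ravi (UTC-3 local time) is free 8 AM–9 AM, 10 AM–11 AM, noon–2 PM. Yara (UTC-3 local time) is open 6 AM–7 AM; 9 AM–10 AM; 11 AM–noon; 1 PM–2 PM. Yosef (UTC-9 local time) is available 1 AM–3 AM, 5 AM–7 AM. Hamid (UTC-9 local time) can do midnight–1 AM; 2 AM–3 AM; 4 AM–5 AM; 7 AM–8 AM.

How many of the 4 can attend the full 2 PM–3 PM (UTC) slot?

2

Ravi in UTC: 11:00-12:00, 13:00-14:00, 15:00-17:00 (add 3h to convert from UTC-3).
Yara in UTC: 09:00-10:00, 12:00-13:00, 14:00-15:00, 16:00-17:00 (add 3h to convert from UTC-3).
Yosef in UTC: 10:00-12:00, 14:00-16:00 (add 9h to convert from UTC-9).
Hamid in UTC: 09:00-10:00, 11:00-12:00, 13:00-14:00, 16:00-17:00 (add 9h to convert from UTC-9).
Yara and Yosef can make the full 14:00-15:00 slot — that's 2.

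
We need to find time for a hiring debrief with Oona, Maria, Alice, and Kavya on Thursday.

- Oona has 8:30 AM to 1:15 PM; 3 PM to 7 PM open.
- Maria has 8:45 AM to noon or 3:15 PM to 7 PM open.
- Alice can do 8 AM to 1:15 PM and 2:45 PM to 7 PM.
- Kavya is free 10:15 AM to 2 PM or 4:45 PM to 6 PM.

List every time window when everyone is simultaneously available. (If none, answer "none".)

10:15-12:00, 16:45-18:00

Oona ∩ Maria: 08:45-12:00, 15:15-19:00.
Oona ∩ Maria ∩ Alice: 08:45-12:00, 15:15-19:00.
Oona ∩ Maria ∩ Alice ∩ Kavya: 10:15-12:00, 16:45-18:00.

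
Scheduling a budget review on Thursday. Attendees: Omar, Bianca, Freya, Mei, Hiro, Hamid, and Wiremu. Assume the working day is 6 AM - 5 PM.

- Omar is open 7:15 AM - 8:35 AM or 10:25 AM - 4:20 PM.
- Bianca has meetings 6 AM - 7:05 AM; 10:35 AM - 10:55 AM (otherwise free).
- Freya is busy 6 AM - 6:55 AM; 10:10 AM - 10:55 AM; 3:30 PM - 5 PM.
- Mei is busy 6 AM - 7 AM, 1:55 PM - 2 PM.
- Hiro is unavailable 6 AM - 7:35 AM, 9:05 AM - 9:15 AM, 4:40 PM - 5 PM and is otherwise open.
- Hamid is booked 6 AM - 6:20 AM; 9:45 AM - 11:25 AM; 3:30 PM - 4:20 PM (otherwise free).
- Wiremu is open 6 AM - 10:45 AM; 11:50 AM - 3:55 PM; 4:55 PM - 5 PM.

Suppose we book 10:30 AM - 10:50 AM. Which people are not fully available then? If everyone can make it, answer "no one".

Omar free: 07:15-08:35, 10:25-16:20.
Bianca free: 07:05-10:35, 10:55-17:00 (invert busy blocks within the working day).
Freya free: 06:55-10:10, 10:55-15:30 (invert busy blocks within the working day).
Mei free: 07:00-13:55, 14:00-17:00 (invert busy blocks within the working day).
Hiro free: 07:35-09:05, 09:15-16:40 (invert busy blocks within the working day).
Hamid free: 06:20-09:45, 11:25-15:30, 16:20-17:00 (invert busy blocks within the working day).
Wiremu free: 06:00-10:45, 11:50-15:55, 16:55-17:00.
Omar: free for 10:30-10:50. Bianca: not fully free for 10:30-10:50. Freya: not fully free for 10:30-10:50. Mei: free for 10:30-10:50. Hiro: free for 10:30-10:50. Hamid: not fully free for 10:30-10:50. Wiremu: not fully free for 10:30-10:50.

Bianca, Freya, Hamid, Wiremu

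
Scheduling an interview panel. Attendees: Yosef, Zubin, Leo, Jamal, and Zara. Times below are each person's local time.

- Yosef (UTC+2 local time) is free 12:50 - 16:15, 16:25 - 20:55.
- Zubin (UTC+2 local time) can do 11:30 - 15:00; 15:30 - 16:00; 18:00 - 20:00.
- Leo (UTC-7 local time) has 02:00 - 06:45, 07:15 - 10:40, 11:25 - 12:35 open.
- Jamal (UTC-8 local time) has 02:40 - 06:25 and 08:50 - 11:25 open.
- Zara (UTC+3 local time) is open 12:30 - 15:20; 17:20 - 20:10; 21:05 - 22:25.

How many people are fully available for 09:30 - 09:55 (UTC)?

3

Yosef in UTC: 10:50-14:15, 14:25-18:55 (subtract 2h to convert from UTC+2).
Zubin in UTC: 09:30-13:00, 13:30-14:00, 16:00-18:00 (subtract 2h to convert from UTC+2).
Leo in UTC: 09:00-13:45, 14:15-17:40, 18:25-19:35 (add 7h to convert from UTC-7).
Jamal in UTC: 10:40-14:25, 16:50-19:25 (add 8h to convert from UTC-8).
Zara in UTC: 09:30-12:20, 14:20-17:10, 18:05-19:25 (subtract 3h to convert from UTC+3).
Zubin, Leo, and Zara can make the full 09:30-09:55 slot — that's 3.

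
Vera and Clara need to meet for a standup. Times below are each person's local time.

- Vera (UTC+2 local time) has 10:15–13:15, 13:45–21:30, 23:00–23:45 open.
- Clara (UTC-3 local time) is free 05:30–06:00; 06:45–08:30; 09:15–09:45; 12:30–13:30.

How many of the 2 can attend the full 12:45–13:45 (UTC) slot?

1

Vera in UTC: 08:15-11:15, 11:45-19:30, 21:00-21:45 (subtract 2h to convert from UTC+2).
Clara in UTC: 08:30-09:00, 09:45-11:30, 12:15-12:45, 15:30-16:30 (add 3h to convert from UTC-3).
Vera can make the full 12:45-13:45 slot — that's 1.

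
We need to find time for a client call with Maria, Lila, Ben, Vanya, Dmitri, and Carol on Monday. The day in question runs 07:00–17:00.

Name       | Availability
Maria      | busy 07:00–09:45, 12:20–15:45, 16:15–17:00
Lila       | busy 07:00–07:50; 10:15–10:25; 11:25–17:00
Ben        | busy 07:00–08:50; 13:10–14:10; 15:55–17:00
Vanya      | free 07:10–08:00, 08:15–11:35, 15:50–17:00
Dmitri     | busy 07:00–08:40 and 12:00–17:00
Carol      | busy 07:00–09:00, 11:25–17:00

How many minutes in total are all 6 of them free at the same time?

90

Maria free: 09:45-12:20, 15:45-16:15 (invert busy blocks within the working day).
Lila free: 07:50-10:15, 10:25-11:25 (invert busy blocks within the working day).
Ben free: 08:50-13:10, 14:10-15:55 (invert busy blocks within the working day).
Vanya free: 07:10-08:00, 08:15-11:35, 15:50-17:00.
Dmitri free: 08:40-12:00 (invert busy blocks within the working day).
Carol free: 09:00-11:25 (invert busy blocks within the working day).
Maria ∩ Lila: 09:45-10:15, 10:25-11:25.
Maria ∩ Lila ∩ Ben: 09:45-10:15, 10:25-11:25.
Maria ∩ Lila ∩ Ben ∩ Vanya: 09:45-10:15, 10:25-11:25.
Maria ∩ Lila ∩ Ben ∩ Vanya ∩ Dmitri: 09:45-10:15, 10:25-11:25.
Maria ∩ Lila ∩ Ben ∩ Vanya ∩ Dmitri ∩ Carol: 09:45-10:15, 10:25-11:25.
Summing the common windows: 30 + 60 = 90 minutes.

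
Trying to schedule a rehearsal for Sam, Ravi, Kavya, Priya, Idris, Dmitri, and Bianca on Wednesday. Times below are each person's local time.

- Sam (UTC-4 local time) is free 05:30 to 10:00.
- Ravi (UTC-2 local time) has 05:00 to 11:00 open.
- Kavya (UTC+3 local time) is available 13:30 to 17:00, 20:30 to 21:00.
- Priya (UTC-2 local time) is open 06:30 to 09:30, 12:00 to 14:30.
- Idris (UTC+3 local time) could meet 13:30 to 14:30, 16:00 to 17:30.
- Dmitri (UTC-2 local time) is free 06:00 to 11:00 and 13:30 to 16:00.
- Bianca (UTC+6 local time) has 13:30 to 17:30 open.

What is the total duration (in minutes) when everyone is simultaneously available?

Sam in UTC: 09:30-14:00 (add 4h to convert from UTC-4).
Ravi in UTC: 07:00-13:00 (add 2h to convert from UTC-2).
Kavya in UTC: 10:30-14:00, 17:30-18:00 (subtract 3h to convert from UTC+3).
Priya in UTC: 08:30-11:30, 14:00-16:30 (add 2h to convert from UTC-2).
Idris in UTC: 10:30-11:30, 13:00-14:30 (subtract 3h to convert from UTC+3).
Dmitri in UTC: 08:00-13:00, 15:30-18:00 (add 2h to convert from UTC-2).
Bianca in UTC: 07:30-11:30 (subtract 6h to convert from UTC+6).
Sam ∩ Ravi: 09:30-13:00.
Sam ∩ Ravi ∩ Kavya: 10:30-13:00.
Sam ∩ Ravi ∩ Kavya ∩ Priya: 10:30-11:30.
Sam ∩ Ravi ∩ Kavya ∩ Priya ∩ Idris: 10:30-11:30.
Sam ∩ Ravi ∩ Kavya ∩ Priya ∩ Idris ∩ Dmitri: 10:30-11:30.
Sam ∩ Ravi ∩ Kavya ∩ Priya ∩ Idris ∩ Dmitri ∩ Bianca: 10:30-11:30.
That's a single block of 60 minutes.

60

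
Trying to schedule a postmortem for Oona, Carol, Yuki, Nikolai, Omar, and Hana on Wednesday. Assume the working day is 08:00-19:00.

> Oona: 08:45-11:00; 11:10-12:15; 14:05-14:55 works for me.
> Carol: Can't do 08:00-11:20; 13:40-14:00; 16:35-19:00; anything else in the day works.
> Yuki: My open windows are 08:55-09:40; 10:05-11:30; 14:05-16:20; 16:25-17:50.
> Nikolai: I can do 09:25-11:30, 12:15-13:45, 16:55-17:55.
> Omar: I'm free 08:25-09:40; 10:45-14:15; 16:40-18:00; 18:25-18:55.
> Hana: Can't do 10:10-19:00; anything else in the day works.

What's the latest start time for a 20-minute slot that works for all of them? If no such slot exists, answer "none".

Oona free: 08:45-11:00, 11:10-12:15, 14:05-14:55.
Carol free: 11:20-13:40, 14:00-16:35 (invert busy blocks within the working day).
Yuki free: 08:55-09:40, 10:05-11:30, 14:05-16:20, 16:25-17:50.
Nikolai free: 09:25-11:30, 12:15-13:45, 16:55-17:55.
Omar free: 08:25-09:40, 10:45-14:15, 16:40-18:00, 18:25-18:55.
Hana free: 08:00-10:10 (invert busy blocks within the working day).
Oona ∩ Carol: 11:20-12:15, 14:05-14:55.
Oona ∩ Carol ∩ Yuki: 11:20-11:30, 14:05-14:55.
Oona ∩ Carol ∩ Yuki ∩ Nikolai: 11:20-11:30.
Oona ∩ Carol ∩ Yuki ∩ Nikolai ∩ Omar: 11:20-11:30.
Oona ∩ Carol ∩ Yuki ∩ Nikolai ∩ Omar ∩ Hana: ∅.
There is no time when everyone is free.
No common window is at least 20 minutes long.

none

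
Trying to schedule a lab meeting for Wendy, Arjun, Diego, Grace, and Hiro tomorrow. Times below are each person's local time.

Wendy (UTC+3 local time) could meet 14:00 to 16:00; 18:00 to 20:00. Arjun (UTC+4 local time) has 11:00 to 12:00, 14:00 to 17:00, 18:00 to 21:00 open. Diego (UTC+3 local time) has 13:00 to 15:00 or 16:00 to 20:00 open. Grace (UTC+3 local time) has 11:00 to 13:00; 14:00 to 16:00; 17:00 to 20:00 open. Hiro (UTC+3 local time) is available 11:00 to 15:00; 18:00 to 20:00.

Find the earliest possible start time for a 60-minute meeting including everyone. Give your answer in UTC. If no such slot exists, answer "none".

Wendy in UTC: 11:00-13:00, 15:00-17:00 (subtract 3h to convert from UTC+3).
Arjun in UTC: 07:00-08:00, 10:00-13:00, 14:00-17:00 (subtract 4h to convert from UTC+4).
Diego in UTC: 10:00-12:00, 13:00-17:00 (subtract 3h to convert from UTC+3).
Grace in UTC: 08:00-10:00, 11:00-13:00, 14:00-17:00 (subtract 3h to convert from UTC+3).
Hiro in UTC: 08:00-12:00, 15:00-17:00 (subtract 3h to convert from UTC+3).
Wendy ∩ Arjun: 11:00-13:00, 15:00-17:00.
Wendy ∩ Arjun ∩ Diego: 11:00-12:00, 15:00-17:00.
Wendy ∩ Arjun ∩ Diego ∩ Grace: 11:00-12:00, 15:00-17:00.
Wendy ∩ Arjun ∩ Diego ∩ Grace ∩ Hiro: 11:00-12:00, 15:00-17:00.
The first common window of at least 60 minutes is 11:00-12:00, so the earliest start is 11:00.

11:00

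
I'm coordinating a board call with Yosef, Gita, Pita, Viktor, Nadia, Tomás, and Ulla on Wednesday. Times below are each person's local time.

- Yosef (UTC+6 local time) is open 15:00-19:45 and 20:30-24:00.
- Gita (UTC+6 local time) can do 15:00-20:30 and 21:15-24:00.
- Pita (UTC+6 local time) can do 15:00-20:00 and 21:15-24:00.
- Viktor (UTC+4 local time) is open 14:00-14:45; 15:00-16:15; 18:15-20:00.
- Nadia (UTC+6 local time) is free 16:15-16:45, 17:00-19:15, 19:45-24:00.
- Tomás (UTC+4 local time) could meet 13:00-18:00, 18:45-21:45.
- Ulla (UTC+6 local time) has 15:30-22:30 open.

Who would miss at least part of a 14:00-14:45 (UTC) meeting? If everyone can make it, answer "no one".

Yosef in UTC: 09:00-13:45, 14:30-18:00 (subtract 6h to convert from UTC+6).
Gita in UTC: 09:00-14:30, 15:15-18:00 (subtract 6h to convert from UTC+6).
Pita in UTC: 09:00-14:00, 15:15-18:00 (subtract 6h to convert from UTC+6).
Viktor in UTC: 10:00-10:45, 11:00-12:15, 14:15-16:00 (subtract 4h to convert from UTC+4).
Nadia in UTC: 10:15-10:45, 11:00-13:15, 13:45-18:00 (subtract 6h to convert from UTC+6).
Tomás in UTC: 09:00-14:00, 14:45-17:45 (subtract 4h to convert from UTC+4).
Ulla in UTC: 09:30-16:30 (subtract 6h to convert from UTC+6).
Yosef: not fully free for 14:00-14:45. Gita: not fully free for 14:00-14:45. Pita: not fully free for 14:00-14:45. Viktor: not fully free for 14:00-14:45. Nadia: free for 14:00-14:45. Tomás: not fully free for 14:00-14:45. Ulla: free for 14:00-14:45.

Gita, Pita, Tomás, Viktor, Yosef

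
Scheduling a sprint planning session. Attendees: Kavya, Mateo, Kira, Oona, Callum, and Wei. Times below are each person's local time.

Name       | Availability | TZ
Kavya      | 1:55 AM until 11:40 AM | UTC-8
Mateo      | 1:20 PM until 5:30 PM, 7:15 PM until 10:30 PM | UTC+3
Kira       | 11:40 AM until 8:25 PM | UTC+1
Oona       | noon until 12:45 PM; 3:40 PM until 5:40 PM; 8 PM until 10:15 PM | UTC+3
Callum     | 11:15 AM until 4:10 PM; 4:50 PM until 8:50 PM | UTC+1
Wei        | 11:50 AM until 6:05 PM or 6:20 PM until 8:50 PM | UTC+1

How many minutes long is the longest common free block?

115

Kavya in UTC: 09:55-19:40 (add 8h to convert from UTC-8).
Mateo in UTC: 10:20-14:30, 16:15-19:30 (subtract 3h to convert from UTC+3).
Kira in UTC: 10:40-19:25 (subtract 1h to convert from UTC+1).
Oona in UTC: 09:00-09:45, 12:40-14:40, 17:00-19:15 (subtract 3h to convert from UTC+3).
Callum in UTC: 10:15-15:10, 15:50-19:50 (subtract 1h to convert from UTC+1).
Wei in UTC: 10:50-17:05, 17:20-19:50 (subtract 1h to convert from UTC+1).
Kavya ∩ Mateo: 10:20-14:30, 16:15-19:30.
Kavya ∩ Mateo ∩ Kira: 10:40-14:30, 16:15-19:25.
Kavya ∩ Mateo ∩ Kira ∩ Oona: 12:40-14:30, 17:00-19:15.
Kavya ∩ Mateo ∩ Kira ∩ Oona ∩ Callum: 12:40-14:30, 17:00-19:15.
Kavya ∩ Mateo ∩ Kira ∩ Oona ∩ Callum ∩ Wei: 12:40-14:30, 17:00-17:05, 17:20-19:15.
Those are the intersection windows.
The longest is 17:20-19:15 at 115 minutes.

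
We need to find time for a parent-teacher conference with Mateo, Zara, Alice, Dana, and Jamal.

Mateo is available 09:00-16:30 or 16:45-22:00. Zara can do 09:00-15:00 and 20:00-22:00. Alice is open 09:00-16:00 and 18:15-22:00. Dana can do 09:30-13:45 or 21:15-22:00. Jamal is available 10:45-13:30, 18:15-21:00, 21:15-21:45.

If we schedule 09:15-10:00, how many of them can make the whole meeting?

3

Mateo, Zara, and Alice can make the full 09:15-10:00 slot — that's 3.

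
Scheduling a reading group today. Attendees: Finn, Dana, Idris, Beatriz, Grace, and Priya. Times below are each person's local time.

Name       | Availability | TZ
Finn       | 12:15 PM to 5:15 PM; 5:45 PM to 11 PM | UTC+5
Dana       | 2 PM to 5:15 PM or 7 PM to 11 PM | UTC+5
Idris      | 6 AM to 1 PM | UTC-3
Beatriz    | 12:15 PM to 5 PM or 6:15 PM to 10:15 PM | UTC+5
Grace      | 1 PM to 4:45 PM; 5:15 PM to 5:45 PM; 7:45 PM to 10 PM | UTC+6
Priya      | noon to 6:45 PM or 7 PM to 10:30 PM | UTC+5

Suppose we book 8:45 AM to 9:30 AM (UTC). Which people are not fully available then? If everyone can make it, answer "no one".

Finn in UTC: 07:15-12:15, 12:45-18:00 (subtract 5h to convert from UTC+5).
Dana in UTC: 09:00-12:15, 14:00-18:00 (subtract 5h to convert from UTC+5).
Idris in UTC: 09:00-16:00 (add 3h to convert from UTC-3).
Beatriz in UTC: 07:15-12:00, 13:15-17:15 (subtract 5h to convert from UTC+5).
Grace in UTC: 07:00-10:45, 11:15-11:45, 13:45-16:00 (subtract 6h to convert from UTC+6).
Priya in UTC: 07:00-13:45, 14:00-17:30 (subtract 5h to convert from UTC+5).
Finn: free for 08:45-09:30. Dana: not fully free for 08:45-09:30. Idris: not fully free for 08:45-09:30. Beatriz: free for 08:45-09:30. Grace: free for 08:45-09:30. Priya: free for 08:45-09:30.

Dana, Idris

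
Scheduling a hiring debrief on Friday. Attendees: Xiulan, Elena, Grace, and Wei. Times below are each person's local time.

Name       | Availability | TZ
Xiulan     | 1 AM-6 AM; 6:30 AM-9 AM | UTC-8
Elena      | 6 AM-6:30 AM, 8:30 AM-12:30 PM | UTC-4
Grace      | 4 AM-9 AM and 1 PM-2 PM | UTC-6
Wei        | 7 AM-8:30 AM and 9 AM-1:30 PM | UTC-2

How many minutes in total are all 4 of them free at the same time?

Xiulan in UTC: 09:00-14:00, 14:30-17:00 (add 8h to convert from UTC-8).
Elena in UTC: 10:00-10:30, 12:30-16:30 (add 4h to convert from UTC-4).
Grace in UTC: 10:00-15:00, 19:00-20:00 (add 6h to convert from UTC-6).
Wei in UTC: 09:00-10:30, 11:00-15:30 (add 2h to convert from UTC-2).
Xiulan ∩ Elena: 10:00-10:30, 12:30-14:00, 14:30-16:30.
Xiulan ∩ Elena ∩ Grace: 10:00-10:30, 12:30-14:00, 14:30-15:00.
Xiulan ∩ Elena ∩ Grace ∩ Wei: 10:00-10:30, 12:30-14:00, 14:30-15:00.
Summing the common windows: 30 + 90 + 30 = 150 minutes.

150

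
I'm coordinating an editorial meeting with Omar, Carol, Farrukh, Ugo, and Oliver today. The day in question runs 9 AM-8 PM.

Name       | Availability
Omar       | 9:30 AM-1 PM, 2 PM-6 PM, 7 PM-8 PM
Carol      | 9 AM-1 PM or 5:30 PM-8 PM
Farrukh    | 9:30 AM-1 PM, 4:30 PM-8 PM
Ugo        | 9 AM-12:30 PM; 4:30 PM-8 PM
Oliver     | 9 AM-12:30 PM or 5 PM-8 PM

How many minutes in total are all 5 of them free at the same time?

270

Omar ∩ Carol: 09:30-13:00, 17:30-18:00, 19:00-20:00.
Omar ∩ Carol ∩ Farrukh: 09:30-13:00, 17:30-18:00, 19:00-20:00.
Omar ∩ Carol ∩ Farrukh ∩ Ugo: 09:30-12:30, 17:30-18:00, 19:00-20:00.
Omar ∩ Carol ∩ Farrukh ∩ Ugo ∩ Oliver: 09:30-12:30, 17:30-18:00, 19:00-20:00.
So the common availability across everyone is 09:30-12:30, 17:30-18:00, 19:00-20:00.
Summing the common windows: 180 + 30 + 60 = 270 minutes.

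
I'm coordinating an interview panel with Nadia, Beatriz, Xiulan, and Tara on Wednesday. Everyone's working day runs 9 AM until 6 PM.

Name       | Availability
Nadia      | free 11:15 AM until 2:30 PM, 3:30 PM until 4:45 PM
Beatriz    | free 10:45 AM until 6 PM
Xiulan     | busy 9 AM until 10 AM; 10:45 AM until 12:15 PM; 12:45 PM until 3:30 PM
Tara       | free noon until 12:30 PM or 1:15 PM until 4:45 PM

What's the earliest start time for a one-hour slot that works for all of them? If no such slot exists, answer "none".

15:30

Nadia free: 11:15-14:30, 15:30-16:45.
Beatriz free: 10:45-18:00.
Xiulan free: 10:00-10:45, 12:15-12:45, 15:30-18:00 (invert busy blocks within the working day).
Tara free: 12:00-12:30, 13:15-16:45.
Nadia ∩ Beatriz: 11:15-14:30, 15:30-16:45.
Nadia ∩ Beatriz ∩ Xiulan: 12:15-12:45, 15:30-16:45.
Nadia ∩ Beatriz ∩ Xiulan ∩ Tara: 12:15-12:30, 15:30-16:45.
The first common window of at least 60 minutes is 15:30-16:45, so the earliest start is 15:30.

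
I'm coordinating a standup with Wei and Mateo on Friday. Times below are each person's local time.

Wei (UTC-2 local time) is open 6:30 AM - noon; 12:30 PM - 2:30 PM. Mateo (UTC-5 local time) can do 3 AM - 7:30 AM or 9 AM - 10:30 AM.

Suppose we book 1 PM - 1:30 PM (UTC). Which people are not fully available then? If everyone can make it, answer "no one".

Wei in UTC: 08:30-14:00, 14:30-16:30 (add 2h to convert from UTC-2).
Mateo in UTC: 08:00-12:30, 14:00-15:30 (add 5h to convert from UTC-5).
Wei: free for 13:00-13:30. Mateo: not fully free for 13:00-13:30.

Mateo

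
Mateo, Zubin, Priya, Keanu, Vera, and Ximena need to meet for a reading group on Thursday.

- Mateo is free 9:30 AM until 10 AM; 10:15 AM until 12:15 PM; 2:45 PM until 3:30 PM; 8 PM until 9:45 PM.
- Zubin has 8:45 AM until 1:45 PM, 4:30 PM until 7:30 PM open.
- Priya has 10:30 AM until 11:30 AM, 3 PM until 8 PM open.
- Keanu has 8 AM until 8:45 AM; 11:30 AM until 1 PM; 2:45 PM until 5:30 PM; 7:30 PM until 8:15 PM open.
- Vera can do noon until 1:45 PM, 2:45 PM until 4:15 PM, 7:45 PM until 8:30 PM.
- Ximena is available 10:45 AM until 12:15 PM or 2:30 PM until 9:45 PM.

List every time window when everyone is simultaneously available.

Mateo ∩ Zubin: 09:30-10:00, 10:15-12:15.
Mateo ∩ Zubin ∩ Priya: 10:30-11:30.
Mateo ∩ Zubin ∩ Priya ∩ Keanu: ∅.
Mateo ∩ Zubin ∩ Priya ∩ Keanu ∩ Vera: ∅.
Mateo ∩ Zubin ∩ Priya ∩ Keanu ∩ Vera ∩ Ximena: ∅.
There is no time when everyone is free.

none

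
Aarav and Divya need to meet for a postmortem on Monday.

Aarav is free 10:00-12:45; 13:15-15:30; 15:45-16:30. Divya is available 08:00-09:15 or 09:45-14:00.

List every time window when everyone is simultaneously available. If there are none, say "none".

10:00-12:45, 13:15-14:00

Aarav ∩ Divya: 10:00-12:45, 13:15-14:00.
Those are the intersection windows.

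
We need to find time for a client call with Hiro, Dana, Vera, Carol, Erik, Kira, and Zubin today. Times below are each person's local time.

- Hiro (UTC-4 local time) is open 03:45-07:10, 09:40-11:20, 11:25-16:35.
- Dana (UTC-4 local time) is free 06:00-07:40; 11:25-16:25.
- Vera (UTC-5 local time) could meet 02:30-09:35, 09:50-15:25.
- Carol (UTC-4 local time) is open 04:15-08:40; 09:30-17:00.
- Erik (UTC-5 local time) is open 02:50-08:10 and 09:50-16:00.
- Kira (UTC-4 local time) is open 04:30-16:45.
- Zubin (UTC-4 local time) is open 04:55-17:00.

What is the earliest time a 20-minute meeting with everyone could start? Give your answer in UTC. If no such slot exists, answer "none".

10:00

Hiro in UTC: 07:45-11:10, 13:40-15:20, 15:25-20:35 (add 4h to convert from UTC-4).
Dana in UTC: 10:00-11:40, 15:25-20:25 (add 4h to convert from UTC-4).
Vera in UTC: 07:30-14:35, 14:50-20:25 (add 5h to convert from UTC-5).
Carol in UTC: 08:15-12:40, 13:30-21:00 (add 4h to convert from UTC-4).
Erik in UTC: 07:50-13:10, 14:50-21:00 (add 5h to convert from UTC-5).
Kira in UTC: 08:30-20:45 (add 4h to convert from UTC-4).
Zubin in UTC: 08:55-21:00 (add 4h to convert from UTC-4).
Hiro ∩ Dana: 10:00-11:10, 15:25-20:25.
Hiro ∩ Dana ∩ Vera: 10:00-11:10, 15:25-20:25.
Hiro ∩ Dana ∩ Vera ∩ Carol: 10:00-11:10, 15:25-20:25.
Hiro ∩ Dana ∩ Vera ∩ Carol ∩ Erik: 10:00-11:10, 15:25-20:25.
Hiro ∩ Dana ∩ Vera ∩ Carol ∩ Erik ∩ Kira: 10:00-11:10, 15:25-20:25.
Hiro ∩ Dana ∩ Vera ∩ Carol ∩ Erik ∩ Kira ∩ Zubin: 10:00-11:10, 15:25-20:25.
The first common window of at least 20 minutes is 10:00-11:10, so the earliest start is 10:00.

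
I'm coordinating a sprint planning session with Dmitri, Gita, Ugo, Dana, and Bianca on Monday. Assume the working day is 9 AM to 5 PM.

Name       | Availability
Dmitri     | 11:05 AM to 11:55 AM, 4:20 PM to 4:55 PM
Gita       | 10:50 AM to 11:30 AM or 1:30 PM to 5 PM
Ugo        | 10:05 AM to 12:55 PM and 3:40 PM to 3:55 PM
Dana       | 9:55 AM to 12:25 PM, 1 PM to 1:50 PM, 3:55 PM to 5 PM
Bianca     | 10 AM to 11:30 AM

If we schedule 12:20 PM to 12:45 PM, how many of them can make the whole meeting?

Ugo can make the full 12:20-12:45 slot — that's 1.

1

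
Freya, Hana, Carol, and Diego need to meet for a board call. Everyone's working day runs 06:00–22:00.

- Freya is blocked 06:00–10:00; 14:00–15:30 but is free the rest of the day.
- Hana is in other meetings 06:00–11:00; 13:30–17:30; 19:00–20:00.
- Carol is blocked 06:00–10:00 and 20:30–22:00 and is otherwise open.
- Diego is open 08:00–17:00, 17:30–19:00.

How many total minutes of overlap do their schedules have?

Freya free: 10:00-14:00, 15:30-22:00 (invert busy blocks within the working day).
Hana free: 11:00-13:30, 17:30-19:00, 20:00-22:00 (invert busy blocks within the working day).
Carol free: 10:00-20:30 (invert busy blocks within the working day).
Diego free: 08:00-17:00, 17:30-19:00.
Freya ∩ Hana: 11:00-13:30, 17:30-19:00, 20:00-22:00.
Freya ∩ Hana ∩ Carol: 11:00-13:30, 17:30-19:00, 20:00-20:30.
Freya ∩ Hana ∩ Carol ∩ Diego: 11:00-13:30, 17:30-19:00.
Summing the common windows: 150 + 90 = 240 minutes.

240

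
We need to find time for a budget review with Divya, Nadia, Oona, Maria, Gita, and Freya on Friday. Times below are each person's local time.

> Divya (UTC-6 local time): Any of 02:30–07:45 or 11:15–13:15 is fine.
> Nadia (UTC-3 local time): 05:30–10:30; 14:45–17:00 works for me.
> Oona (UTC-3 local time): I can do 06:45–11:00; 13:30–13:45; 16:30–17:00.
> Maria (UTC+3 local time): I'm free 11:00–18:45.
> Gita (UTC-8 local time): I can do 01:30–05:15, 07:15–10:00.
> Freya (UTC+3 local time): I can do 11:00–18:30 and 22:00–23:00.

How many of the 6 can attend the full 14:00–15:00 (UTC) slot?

2

Divya in UTC: 08:30-13:45, 17:15-19:15 (add 6h to convert from UTC-6).
Nadia in UTC: 08:30-13:30, 17:45-20:00 (add 3h to convert from UTC-3).
Oona in UTC: 09:45-14:00, 16:30-16:45, 19:30-20:00 (add 3h to convert from UTC-3).
Maria in UTC: 08:00-15:45 (subtract 3h to convert from UTC+3).
Gita in UTC: 09:30-13:15, 15:15-18:00 (add 8h to convert from UTC-8).
Freya in UTC: 08:00-15:30, 19:00-20:00 (subtract 3h to convert from UTC+3).
Maria and Freya can make the full 14:00-15:00 slot — that's 2.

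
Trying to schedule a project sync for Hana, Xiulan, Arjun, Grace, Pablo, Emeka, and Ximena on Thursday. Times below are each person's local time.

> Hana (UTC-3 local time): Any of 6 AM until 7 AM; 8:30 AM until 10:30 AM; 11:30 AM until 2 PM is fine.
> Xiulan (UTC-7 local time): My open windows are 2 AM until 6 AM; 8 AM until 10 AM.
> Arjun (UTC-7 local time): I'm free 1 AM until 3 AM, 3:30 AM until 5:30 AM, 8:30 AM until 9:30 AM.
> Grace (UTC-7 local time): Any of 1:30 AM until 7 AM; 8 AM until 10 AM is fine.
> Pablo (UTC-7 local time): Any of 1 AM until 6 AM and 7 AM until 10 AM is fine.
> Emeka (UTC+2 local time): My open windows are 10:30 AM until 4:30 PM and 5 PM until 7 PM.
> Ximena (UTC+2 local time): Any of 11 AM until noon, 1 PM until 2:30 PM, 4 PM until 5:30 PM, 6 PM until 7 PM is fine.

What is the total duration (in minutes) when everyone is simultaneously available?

Hana in UTC: 09:00-10:00, 11:30-13:30, 14:30-17:00 (add 3h to convert from UTC-3).
Xiulan in UTC: 09:00-13:00, 15:00-17:00 (add 7h to convert from UTC-7).
Arjun in UTC: 08:00-10:00, 10:30-12:30, 15:30-16:30 (add 7h to convert from UTC-7).
Grace in UTC: 08:30-14:00, 15:00-17:00 (add 7h to convert from UTC-7).
Pablo in UTC: 08:00-13:00, 14:00-17:00 (add 7h to convert from UTC-7).
Emeka in UTC: 08:30-14:30, 15:00-17:00 (subtract 2h to convert from UTC+2).
Ximena in UTC: 09:00-10:00, 11:00-12:30, 14:00-15:30, 16:00-17:00 (subtract 2h to convert from UTC+2).
Hana ∩ Xiulan: 09:00-10:00, 11:30-13:00, 15:00-17:00.
Hana ∩ Xiulan ∩ Arjun: 09:00-10:00, 11:30-12:30, 15:30-16:30.
Hana ∩ Xiulan ∩ Arjun ∩ Grace: 09:00-10:00, 11:30-12:30, 15:30-16:30.
Hana ∩ Xiulan ∩ Arjun ∩ Grace ∩ Pablo: 09:00-10:00, 11:30-12:30, 15:30-16:30.
Hana ∩ Xiulan ∩ Arjun ∩ Grace ∩ Pablo ∩ Emeka: 09:00-10:00, 11:30-12:30, 15:30-16:30.
Hana ∩ Xiulan ∩ Arjun ∩ Grace ∩ Pablo ∩ Emeka ∩ Ximena: 09:00-10:00, 11:30-12:30, 16:00-16:30.
Summing the common windows: 60 + 60 + 30 = 150 minutes.

150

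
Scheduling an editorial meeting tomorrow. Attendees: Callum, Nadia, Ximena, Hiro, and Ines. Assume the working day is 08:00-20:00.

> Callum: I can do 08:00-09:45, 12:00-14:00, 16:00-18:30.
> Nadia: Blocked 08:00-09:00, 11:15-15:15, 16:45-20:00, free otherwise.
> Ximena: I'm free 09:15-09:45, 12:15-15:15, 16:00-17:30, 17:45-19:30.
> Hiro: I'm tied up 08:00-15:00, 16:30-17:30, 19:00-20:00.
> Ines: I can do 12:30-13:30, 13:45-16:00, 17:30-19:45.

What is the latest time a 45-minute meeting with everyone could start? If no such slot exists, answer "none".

none

Callum free: 08:00-09:45, 12:00-14:00, 16:00-18:30.
Nadia free: 09:00-11:15, 15:15-16:45 (invert busy blocks within the working day).
Ximena free: 09:15-09:45, 12:15-15:15, 16:00-17:30, 17:45-19:30.
Hiro free: 15:00-16:30, 17:30-19:00 (invert busy blocks within the working day).
Ines free: 12:30-13:30, 13:45-16:00, 17:30-19:45.
Callum ∩ Nadia: 09:00-09:45, 16:00-16:45.
Callum ∩ Nadia ∩ Ximena: 09:15-09:45, 16:00-16:45.
Callum ∩ Nadia ∩ Ximena ∩ Hiro: 16:00-16:30.
Callum ∩ Nadia ∩ Ximena ∩ Hiro ∩ Ines: ∅.
There is no time when everyone is free.
No common window is at least 45 minutes long.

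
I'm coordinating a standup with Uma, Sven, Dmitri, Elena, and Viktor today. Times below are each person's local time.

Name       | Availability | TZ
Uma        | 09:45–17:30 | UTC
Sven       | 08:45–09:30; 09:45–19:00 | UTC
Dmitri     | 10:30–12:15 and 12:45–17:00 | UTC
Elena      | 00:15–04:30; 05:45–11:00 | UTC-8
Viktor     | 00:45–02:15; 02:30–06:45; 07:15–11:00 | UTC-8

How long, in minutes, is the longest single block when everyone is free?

Uma in UTC: 09:45-17:30.
Sven in UTC: 08:45-09:30, 09:45-19:00.
Dmitri in UTC: 10:30-12:15, 12:45-17:00.
Elena in UTC: 08:15-12:30, 13:45-19:00 (add 8h to convert from UTC-8).
Viktor in UTC: 08:45-10:15, 10:30-14:45, 15:15-19:00 (add 8h to convert from UTC-8).
Uma ∩ Sven: 09:45-17:30.
Uma ∩ Sven ∩ Dmitri: 10:30-12:15, 12:45-17:00.
Uma ∩ Sven ∩ Dmitri ∩ Elena: 10:30-12:15, 13:45-17:00.
Uma ∩ Sven ∩ Dmitri ∩ Elena ∩ Viktor: 10:30-12:15, 13:45-14:45, 15:15-17:00.
The longest is 10:30-12:15 at 105 minutes.

105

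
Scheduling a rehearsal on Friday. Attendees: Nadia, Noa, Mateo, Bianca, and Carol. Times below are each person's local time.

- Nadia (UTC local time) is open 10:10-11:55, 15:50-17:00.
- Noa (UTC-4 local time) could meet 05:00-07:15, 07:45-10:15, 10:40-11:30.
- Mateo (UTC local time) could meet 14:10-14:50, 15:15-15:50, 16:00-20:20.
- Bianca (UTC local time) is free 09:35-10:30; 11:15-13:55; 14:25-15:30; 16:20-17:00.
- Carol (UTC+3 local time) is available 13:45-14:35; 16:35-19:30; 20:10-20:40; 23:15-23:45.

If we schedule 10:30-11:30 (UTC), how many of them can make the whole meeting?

1

Nadia in UTC: 10:10-11:55, 15:50-17:00.
Noa in UTC: 09:00-11:15, 11:45-14:15, 14:40-15:30 (add 4h to convert from UTC-4).
Mateo in UTC: 14:10-14:50, 15:15-15:50, 16:00-20:20.
Bianca in UTC: 09:35-10:30, 11:15-13:55, 14:25-15:30, 16:20-17:00.
Carol in UTC: 10:45-11:35, 13:35-16:30, 17:10-17:40, 20:15-20:45 (subtract 3h to convert from UTC+3).
Nadia can make the full 10:30-11:30 slot — that's 1.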